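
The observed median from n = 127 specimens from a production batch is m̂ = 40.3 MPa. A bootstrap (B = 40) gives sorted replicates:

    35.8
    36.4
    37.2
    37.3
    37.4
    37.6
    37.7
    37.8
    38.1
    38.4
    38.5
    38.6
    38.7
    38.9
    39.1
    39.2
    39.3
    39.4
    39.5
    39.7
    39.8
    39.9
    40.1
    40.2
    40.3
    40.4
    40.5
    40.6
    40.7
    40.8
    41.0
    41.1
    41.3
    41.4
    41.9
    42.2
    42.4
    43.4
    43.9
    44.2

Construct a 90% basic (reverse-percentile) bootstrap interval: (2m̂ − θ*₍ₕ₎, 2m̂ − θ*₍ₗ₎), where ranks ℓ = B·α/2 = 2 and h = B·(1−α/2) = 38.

(37.2, 44.2)

Percentile endpoints at ranks 2 and 38: θ*₍2₎ = 36.4, θ*₍38₎ = 43.4.
Basic interval reflects these around m̂:
  lower = 2 × 40.3 − 43.4 = 37.2
  upper = 2 × 40.3 − 36.4 = 44.2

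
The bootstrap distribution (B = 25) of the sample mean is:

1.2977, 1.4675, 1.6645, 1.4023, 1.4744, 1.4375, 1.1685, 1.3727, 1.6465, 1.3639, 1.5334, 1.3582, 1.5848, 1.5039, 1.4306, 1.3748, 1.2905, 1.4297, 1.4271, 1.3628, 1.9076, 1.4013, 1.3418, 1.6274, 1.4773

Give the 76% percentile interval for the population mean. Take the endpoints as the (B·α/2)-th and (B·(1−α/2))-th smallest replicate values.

Sorted replicates: 1.1685, 1.2905, 1.2977, 1.3418, 1.3582, 1.3628, 1.3639, 1.3727, 1.3748, 1.4013, 1.4023, 1.4271, 1.4297, 1.4306, 1.4375, 1.4675, 1.4744, 1.4773, 1.5039, 1.5334, 1.5848, 1.6274, 1.6465, 1.6645, 1.9076
α = 0.24; lower rank = 25 × 0.120 = 3; upper rank = 25 × 0.880 = 22.
The 3rd smallest replicate is 1.2977; the 22nd is 1.6274.

(1.2977, 1.6274)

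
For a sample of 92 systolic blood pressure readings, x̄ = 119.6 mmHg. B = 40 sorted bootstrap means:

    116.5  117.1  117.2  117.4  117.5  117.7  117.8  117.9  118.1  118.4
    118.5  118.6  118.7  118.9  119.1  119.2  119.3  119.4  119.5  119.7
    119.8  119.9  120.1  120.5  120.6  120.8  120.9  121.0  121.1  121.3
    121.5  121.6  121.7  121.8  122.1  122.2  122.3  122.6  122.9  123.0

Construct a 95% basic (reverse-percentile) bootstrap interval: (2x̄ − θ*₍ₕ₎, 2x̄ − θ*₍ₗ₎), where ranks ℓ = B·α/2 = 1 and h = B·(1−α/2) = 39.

(116.3, 122.7)

Percentile endpoints at ranks 1 and 39: θ*₍1₎ = 116.5, θ*₍39₎ = 122.9.
Basic interval reflects these around x̄:
  lower = 2 × 119.6 − 122.9 = 116.3
  upper = 2 × 119.6 − 116.5 = 122.7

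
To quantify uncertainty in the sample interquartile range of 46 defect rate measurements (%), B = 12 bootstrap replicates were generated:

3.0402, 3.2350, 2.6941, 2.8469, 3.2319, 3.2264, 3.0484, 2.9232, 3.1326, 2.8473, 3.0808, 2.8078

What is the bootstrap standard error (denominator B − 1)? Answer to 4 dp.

Bootstrap SE is the standard deviation of the 12 replicate interquartile ranges.
Mean of replicates: (3.0402 + 3.2350 + 2.6941 + 2.8469 + 3.2319 + 3.2264 + 3.0484 + 2.9232 + 3.1326 + 2.8473 + 3.0808 + 2.8078) / 12 = 36.11460 / 12 = 3.00955
Sum of squared deviations: (+0.03065)² + (+0.22545)² + (−0.31545)² + (−0.16265)² + (+0.22235)² + (+0.21685)² + (+0.03885)² + (−0.08635)² + (+0.12305)² + (−0.16225)² + (+0.07125)² + (−0.20175)² = 0.37041
Variance = 0.37041 / 11 = 0.03367
SE* = √0.03367

SE* = 0.1835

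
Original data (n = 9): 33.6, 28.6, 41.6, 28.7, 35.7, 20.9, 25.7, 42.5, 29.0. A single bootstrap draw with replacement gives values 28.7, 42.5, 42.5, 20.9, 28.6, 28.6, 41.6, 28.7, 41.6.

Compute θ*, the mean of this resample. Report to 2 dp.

Mean = (28.7 + 42.5 + 42.5 + 20.9 + 28.6 + 28.6 + 41.6 + 28.7 + 41.6) / 9 = 303.70 / 9 = 33.74

θ* = 33.74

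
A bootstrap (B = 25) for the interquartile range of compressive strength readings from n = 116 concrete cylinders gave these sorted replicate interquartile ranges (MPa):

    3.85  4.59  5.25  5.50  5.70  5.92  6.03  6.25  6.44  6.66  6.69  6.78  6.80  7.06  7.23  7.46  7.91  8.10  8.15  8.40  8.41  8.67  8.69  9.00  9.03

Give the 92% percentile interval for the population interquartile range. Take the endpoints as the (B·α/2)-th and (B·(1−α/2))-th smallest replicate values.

(3.85, 9.00)

α = 0.08; lower rank = 25 × 0.040 = 1; upper rank = 25 × 0.960 = 24.
The 1st smallest replicate is 3.85; the 24th is 9.00.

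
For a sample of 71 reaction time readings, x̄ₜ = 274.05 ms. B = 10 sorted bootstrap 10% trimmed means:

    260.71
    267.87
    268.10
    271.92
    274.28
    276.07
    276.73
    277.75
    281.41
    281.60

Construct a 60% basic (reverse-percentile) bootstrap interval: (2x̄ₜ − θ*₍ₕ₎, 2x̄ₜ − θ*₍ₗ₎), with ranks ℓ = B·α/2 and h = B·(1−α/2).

Percentile endpoints at ranks 2 and 8: θ*₍2₎ = 267.87, θ*₍8₎ = 277.75.
Basic interval reflects these around x̄ₜ:
  lower = 2 × 274.05 − 277.75 = 270.35
  upper = 2 × 274.05 − 267.87 = 280.23

(270.35, 280.23)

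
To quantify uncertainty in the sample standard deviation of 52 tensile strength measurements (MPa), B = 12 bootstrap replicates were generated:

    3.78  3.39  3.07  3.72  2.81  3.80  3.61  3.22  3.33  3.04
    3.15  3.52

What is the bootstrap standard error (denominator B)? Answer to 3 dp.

SE* = 0.308

Bootstrap SE is the standard deviation of the 12 replicate standard deviations.
Mean of replicates: (3.78 + 3.39 + 3.07 + 3.72 + 2.81 + 3.80 + 3.61 + 3.22 + 3.33 + 3.04 + 3.15 + 3.52) / 12 = 40.4400 / 12 = 3.3700
Sum of squared deviations: (+0.4100)² + (+0.0200)² + (−0.3000)² + (+0.3500)² + (−0.5600)² + (+0.4300)² + (+0.2400)² + (−0.1500)² + (−0.0400)² + (−0.3300)² + (−0.2200)² + (+0.1500)² = 1.1410
Variance = 1.1410 / 12 = 0.0951
SE* = √0.0951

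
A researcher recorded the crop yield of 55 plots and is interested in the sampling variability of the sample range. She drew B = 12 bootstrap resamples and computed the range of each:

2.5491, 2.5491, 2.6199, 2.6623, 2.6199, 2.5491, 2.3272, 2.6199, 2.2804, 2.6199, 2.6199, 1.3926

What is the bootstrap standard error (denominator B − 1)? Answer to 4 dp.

Bootstrap SE is the standard deviation of the 12 replicate ranges.
Mean of replicates: (2.5491 + 2.5491 + 2.6199 + 2.6623 + 2.6199 + 2.5491 + 2.3272 + 2.6199 + 2.2804 + 2.6199 + 2.6199 + 1.3926) / 12 = 29.40930 / 12 = 2.45078
Sum of squared deviations: (+0.09832)² + (+0.09832)² + (+0.16912)² + (+0.21152)² + (+0.16912)² + (+0.09832)² + (−0.12358)² + (+0.16912)² + (−0.17037)² + (+0.16912)² + (+0.16912)² + (−1.05818)² = 1.38080
Variance = 1.38080 / 11 = 0.12553
SE* = √0.12553

SE* = 0.3543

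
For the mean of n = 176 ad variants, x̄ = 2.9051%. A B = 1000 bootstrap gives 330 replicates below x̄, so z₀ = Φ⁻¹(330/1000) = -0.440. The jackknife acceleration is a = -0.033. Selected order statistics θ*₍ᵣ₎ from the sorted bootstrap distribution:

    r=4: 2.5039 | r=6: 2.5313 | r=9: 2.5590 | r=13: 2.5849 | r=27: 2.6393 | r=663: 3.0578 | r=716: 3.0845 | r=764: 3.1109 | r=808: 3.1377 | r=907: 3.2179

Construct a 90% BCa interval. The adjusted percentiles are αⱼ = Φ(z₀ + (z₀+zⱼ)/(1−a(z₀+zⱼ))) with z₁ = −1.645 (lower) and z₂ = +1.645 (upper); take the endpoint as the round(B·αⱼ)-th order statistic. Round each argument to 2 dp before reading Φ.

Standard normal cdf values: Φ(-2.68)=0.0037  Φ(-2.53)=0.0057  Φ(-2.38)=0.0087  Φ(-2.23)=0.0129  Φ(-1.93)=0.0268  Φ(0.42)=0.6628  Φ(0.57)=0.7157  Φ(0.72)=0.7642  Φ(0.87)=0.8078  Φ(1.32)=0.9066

Lower: z₀ + z₁ = -0.440 + (-1.645) = -2.085; 1 − a(z₀+z₁) = 1 − (-0.033)(-2.085) = 0.9312; argument = -0.440 + (-2.085)/0.9312 = -2.6791 → -2.68.
α₁ = Φ(-2.68) = 0.0037; rank = round(1000 × 0.0037) = 4; θ*₍4₎ = 2.5039.
Upper: z₀ + z₂ = 1.205; 1 − a(z₀+z₂) = 1.0398; argument = 0.7189 → 0.72; α₂ = 0.7642; rank = 764; θ*₍764₎ = 3.1109.

(2.5039, 3.1109)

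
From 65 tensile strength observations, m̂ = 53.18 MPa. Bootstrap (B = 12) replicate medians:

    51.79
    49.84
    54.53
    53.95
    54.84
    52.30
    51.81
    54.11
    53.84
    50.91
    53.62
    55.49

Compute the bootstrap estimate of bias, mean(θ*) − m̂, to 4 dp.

mean(θ*) = (51.79 + 49.84 + 54.53 + 53.95 + 54.84 + 52.30 + 51.81 + 54.11 + 53.84 + 50.91 + 53.62 + 55.49) / 12 = 53.08583
bias = 53.08583 − 53.18

bias = −0.0942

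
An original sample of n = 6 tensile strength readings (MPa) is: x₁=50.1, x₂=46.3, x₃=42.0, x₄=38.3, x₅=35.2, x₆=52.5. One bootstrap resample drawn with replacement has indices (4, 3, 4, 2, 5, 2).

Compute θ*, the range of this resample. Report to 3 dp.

Resample values: 38.3, 42.0, 38.3, 46.3, 35.2, 46.3.
Range = 46.3 − 35.2 = 11.100

θ* = 11.100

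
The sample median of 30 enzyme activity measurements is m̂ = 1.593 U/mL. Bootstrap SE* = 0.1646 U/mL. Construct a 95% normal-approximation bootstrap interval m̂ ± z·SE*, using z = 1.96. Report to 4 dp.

(1.2704, 1.9156)

Margin = 1.96 × 0.1646 = 0.32262
Interval: 1.593 ± 0.32262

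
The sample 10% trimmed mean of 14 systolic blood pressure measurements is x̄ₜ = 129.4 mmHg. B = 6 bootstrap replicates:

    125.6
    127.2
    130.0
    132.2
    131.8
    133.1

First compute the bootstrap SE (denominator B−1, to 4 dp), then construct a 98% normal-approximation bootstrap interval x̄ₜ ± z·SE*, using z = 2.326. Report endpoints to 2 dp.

Mean of replicates = 129.9833; sum of squared deviations = 44.8883; SE* = √(44.8883/5) = 2.9963
Margin = 2.326 × 2.9963 = 6.969
Interval: 129.4 ± 6.969

(122.43, 136.37)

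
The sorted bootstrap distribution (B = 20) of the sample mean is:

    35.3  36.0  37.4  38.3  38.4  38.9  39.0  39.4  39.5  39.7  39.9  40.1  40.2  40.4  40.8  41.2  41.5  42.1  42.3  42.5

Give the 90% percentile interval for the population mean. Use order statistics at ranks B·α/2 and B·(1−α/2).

α = 0.10; lower rank = 20 × 0.050 = 1; upper rank = 20 × 0.950 = 19.
The 1st smallest replicate is 35.3; the 19th is 42.3.

(35.3, 42.3)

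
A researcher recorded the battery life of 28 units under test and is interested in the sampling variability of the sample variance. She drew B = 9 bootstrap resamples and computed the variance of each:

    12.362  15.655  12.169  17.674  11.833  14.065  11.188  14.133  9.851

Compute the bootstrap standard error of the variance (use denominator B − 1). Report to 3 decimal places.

Bootstrap SE is the standard deviation of the 9 replicate variances.
Mean of replicates: (12.362 + 15.655 + 12.169 + 17.674 + 11.833 + 14.065 + 11.188 + 14.133 + 9.851) / 9 = 118.9300 / 9 = 13.2144
Sum of squared deviations: (−0.8524)² + (+2.4406)² + (−1.0454)² + (+4.4596)² + (−1.3814)² + (+0.8506)² + (−2.0264)² + (+0.9186)² + (−3.3634)² = 46.5584
Variance = 46.5584 / 8 = 5.8198
SE* = √5.8198

SE* = 2.412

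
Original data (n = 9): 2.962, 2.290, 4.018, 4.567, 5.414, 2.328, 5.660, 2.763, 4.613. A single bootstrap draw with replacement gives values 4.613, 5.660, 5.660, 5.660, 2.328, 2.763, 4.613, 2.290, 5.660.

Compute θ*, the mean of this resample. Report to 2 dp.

θ* = 4.36

Mean = (4.613 + 5.660 + 5.660 + 5.660 + 2.328 + 2.763 + 4.613 + 2.290 + 5.660) / 9 = 39.2470 / 9 = 4.36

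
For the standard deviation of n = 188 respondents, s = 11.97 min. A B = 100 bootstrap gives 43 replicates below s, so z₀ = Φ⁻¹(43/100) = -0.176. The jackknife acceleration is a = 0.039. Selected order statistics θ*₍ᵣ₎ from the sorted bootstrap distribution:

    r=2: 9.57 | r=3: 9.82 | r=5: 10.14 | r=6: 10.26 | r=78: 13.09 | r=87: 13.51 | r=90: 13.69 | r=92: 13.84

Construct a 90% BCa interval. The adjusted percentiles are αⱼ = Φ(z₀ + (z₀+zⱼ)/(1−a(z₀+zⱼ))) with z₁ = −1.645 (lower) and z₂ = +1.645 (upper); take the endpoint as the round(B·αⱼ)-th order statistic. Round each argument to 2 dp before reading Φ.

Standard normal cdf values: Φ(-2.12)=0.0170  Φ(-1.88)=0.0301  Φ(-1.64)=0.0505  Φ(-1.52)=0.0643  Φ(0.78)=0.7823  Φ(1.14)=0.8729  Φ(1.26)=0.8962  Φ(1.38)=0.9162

Lower: z₀ + z₁ = -0.176 + (-1.645) = -1.821; 1 − a(z₀+z₁) = 1 − (0.039)(-1.821) = 1.0710; argument = -0.176 + (-1.821)/1.0710 = -1.8762 → -1.88.
α₁ = Φ(-1.88) = 0.0301; rank = round(100 × 0.0301) = 3; θ*₍3₎ = 9.82.
Upper: z₀ + z₂ = 1.469; 1 − a(z₀+z₂) = 0.9427; argument = 1.3823 → 1.38; α₂ = 0.9162; rank = 92; θ*₍92₎ = 13.84.

(9.82, 13.84)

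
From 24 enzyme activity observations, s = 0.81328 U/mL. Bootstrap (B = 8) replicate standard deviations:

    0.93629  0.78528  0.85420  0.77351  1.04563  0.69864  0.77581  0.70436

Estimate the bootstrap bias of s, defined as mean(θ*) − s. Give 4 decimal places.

bias = +0.0084

mean(θ*) = (0.93629 + 0.78528 + 0.85420 + 0.77351 + 1.04563 + 0.69864 + 0.77581 + 0.70436) / 8 = 0.82171
bias = 0.82171 − 0.81328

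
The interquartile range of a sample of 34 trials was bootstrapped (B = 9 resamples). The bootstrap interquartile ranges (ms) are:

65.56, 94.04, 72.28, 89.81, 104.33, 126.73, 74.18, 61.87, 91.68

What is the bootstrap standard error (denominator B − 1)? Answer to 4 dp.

Bootstrap SE is the standard deviation of the 9 replicate interquartile ranges.
Mean of replicates: (65.56 + 94.04 + 72.28 + 89.81 + 104.33 + 126.73 + 74.18 + 61.87 + 91.68) / 9 = 780.48000 / 9 = 86.72000
Sum of squared deviations: (−21.16000)² + (+7.32000)² + (−14.44000)² + (+3.09000)² + (+17.61000)² + (+40.01000)² + (−12.54000)² + (−24.85000)² + (+4.96000)² = 3429.67760
Variance = 3429.67760 / 8 = 428.70970
SE* = √428.70970

SE* = 20.7053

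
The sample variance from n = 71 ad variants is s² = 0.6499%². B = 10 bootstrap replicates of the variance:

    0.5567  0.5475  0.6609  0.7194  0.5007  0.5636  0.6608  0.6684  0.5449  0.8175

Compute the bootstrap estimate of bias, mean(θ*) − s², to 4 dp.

mean(θ*) = (0.5567 + 0.5475 + 0.6609 + 0.7194 + 0.5007 + 0.5636 + 0.6608 + 0.6684 + 0.5449 + 0.8175) / 10 = 0.62404
bias = 0.62404 − 0.6499

bias = −0.0259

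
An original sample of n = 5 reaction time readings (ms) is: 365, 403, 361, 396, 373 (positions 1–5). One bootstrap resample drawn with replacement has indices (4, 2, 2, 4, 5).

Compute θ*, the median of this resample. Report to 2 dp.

Resample values: 396, 403, 403, 396, 373.
Sorted: 373, 396, 396, 403, 403
Median = middle value = 396.00

θ* = 396.00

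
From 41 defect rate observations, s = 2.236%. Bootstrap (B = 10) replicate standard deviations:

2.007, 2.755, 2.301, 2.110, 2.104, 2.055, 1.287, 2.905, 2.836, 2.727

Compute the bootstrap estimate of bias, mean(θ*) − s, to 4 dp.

mean(θ*) = (2.007 + 2.755 + 2.301 + 2.110 + 2.104 + 2.055 + 1.287 + 2.905 + 2.836 + 2.727) / 10 = 2.30870
bias = 2.30870 − 2.236

bias = +0.0727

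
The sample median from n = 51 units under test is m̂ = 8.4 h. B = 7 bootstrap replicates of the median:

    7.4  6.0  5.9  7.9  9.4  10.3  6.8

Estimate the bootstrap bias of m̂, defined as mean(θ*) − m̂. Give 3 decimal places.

mean(θ*) = (7.4 + 6.0 + 5.9 + 7.9 + 9.4 + 10.3 + 6.8) / 7 = 7.6714
bias = 7.6714 − 8.4

bias = −0.729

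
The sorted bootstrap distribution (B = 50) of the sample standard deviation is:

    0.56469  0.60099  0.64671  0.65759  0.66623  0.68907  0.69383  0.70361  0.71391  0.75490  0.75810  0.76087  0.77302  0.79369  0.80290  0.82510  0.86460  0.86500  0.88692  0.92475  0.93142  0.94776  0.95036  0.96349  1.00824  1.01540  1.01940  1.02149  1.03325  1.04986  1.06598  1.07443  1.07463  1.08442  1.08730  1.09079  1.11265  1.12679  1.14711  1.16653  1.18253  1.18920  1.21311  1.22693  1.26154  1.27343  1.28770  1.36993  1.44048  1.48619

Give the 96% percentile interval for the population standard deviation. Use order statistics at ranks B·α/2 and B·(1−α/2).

α = 0.04; lower rank = 50 × 0.020 = 1; upper rank = 50 × 0.980 = 49.
The 1st smallest replicate is 0.56469; the 49th is 1.44048.

(0.56469, 1.44048)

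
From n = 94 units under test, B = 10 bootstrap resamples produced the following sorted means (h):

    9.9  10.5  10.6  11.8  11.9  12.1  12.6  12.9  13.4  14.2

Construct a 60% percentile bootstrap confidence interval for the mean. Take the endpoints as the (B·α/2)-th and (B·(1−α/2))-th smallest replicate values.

α = 0.40; lower rank = 10 × 0.200 = 2; upper rank = 10 × 0.800 = 8.
The 2nd smallest replicate is 10.5; the 8th is 12.9.

(10.5, 12.9)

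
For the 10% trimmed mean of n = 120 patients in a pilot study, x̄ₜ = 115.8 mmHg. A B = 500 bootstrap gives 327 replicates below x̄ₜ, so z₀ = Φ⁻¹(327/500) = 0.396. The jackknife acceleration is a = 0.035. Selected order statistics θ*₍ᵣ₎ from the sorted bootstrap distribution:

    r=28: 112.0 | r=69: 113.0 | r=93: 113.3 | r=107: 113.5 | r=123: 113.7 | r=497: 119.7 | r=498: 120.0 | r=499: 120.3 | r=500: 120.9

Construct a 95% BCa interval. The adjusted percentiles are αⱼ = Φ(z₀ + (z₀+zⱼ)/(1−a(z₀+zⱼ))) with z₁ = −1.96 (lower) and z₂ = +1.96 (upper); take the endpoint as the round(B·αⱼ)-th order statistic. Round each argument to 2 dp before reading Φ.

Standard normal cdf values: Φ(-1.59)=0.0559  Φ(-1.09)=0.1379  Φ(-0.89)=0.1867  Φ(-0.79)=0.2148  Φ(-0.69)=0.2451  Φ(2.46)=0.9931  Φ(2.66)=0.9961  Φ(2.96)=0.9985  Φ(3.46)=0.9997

Lower: z₀ + z₁ = 0.396 + (-1.960) = -1.564; 1 − a(z₀+z₁) = 1 − (0.035)(-1.564) = 1.0547; argument = 0.396 + (-1.564)/1.0547 = -1.0868 → -1.09.
α₁ = Φ(-1.09) = 0.1379; rank = round(500 × 0.1379) = 69; θ*₍69₎ = 113.0.
Upper: z₀ + z₂ = 2.356; 1 − a(z₀+z₂) = 0.9175; argument = 2.9637 → 2.96; α₂ = 0.9985; rank = 499; θ*₍499₎ = 120.3.

(113.0, 120.3)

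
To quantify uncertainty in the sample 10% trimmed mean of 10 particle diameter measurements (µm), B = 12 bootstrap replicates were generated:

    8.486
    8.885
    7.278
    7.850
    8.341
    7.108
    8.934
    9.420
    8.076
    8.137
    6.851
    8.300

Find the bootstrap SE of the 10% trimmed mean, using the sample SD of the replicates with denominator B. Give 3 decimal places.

SE* = 0.740

Bootstrap SE is the standard deviation of the 12 replicate 10% trimmed means.
Mean of replicates: (8.486 + 8.885 + 7.278 + 7.850 + 8.341 + 7.108 + 8.934 + 9.420 + 8.076 + 8.137 + 6.851 + 8.300) / 12 = 97.6660 / 12 = 8.1388
Sum of squared deviations: (+0.3472)² + (+0.7462)² + (−0.8608)² + (−0.2888)² + (+0.2022)² + (−1.0308)² + (+0.7952)² + (+1.2812)² + (−0.0628)² + (−0.0018)² + (−1.2878)² + (+0.1612)² = 6.5674
Variance = 6.5674 / 12 = 0.5473
SE* = √0.5473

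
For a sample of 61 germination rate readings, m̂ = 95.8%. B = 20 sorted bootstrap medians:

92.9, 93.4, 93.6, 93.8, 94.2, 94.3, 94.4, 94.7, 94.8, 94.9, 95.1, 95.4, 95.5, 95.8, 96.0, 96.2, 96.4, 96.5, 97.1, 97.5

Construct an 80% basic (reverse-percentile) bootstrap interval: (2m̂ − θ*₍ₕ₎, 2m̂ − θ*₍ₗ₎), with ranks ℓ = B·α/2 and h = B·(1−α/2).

Percentile endpoints at ranks 2 and 18: θ*₍2₎ = 93.4, θ*₍18₎ = 96.5.
Basic interval reflects these around m̂:
  lower = 2 × 95.8 − 96.5 = 95.1
  upper = 2 × 95.8 − 93.4 = 98.2

(95.1, 98.2)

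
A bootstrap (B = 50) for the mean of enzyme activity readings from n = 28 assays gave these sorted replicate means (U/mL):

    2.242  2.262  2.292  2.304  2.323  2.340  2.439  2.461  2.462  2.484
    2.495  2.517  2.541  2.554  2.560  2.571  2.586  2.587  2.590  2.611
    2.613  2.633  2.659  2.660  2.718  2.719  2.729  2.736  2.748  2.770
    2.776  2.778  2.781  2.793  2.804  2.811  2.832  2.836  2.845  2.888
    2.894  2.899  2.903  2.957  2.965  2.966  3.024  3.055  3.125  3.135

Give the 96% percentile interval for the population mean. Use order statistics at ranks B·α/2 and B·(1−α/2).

α = 0.04; lower rank = 50 × 0.020 = 1; upper rank = 50 × 0.980 = 49.
The 1st smallest replicate is 2.242; the 49th is 3.125.

(2.242, 3.125)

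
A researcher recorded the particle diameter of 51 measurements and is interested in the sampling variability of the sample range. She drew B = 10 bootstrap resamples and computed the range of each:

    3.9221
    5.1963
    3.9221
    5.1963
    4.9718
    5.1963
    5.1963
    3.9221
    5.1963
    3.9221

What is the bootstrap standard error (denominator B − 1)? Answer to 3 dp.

Bootstrap SE is the standard deviation of the 10 replicate ranges.
Mean of replicates: (3.9221 + 5.1963 + 3.9221 + 5.1963 + 4.9718 + 5.1963 + 5.1963 + 3.9221 + 5.1963 + 3.9221) / 10 = 46.64170 / 10 = 4.66417
Sum of squared deviations: (−0.74207)² + (+0.53213)² + (−0.74207)² + (+0.53213)² + (+0.30763)² + (+0.53213)² + (+0.53213)² + (−0.74207)² + (+0.53213)² + (−0.74207)² = 3.71312
Variance = 3.71312 / 9 = 0.41257
SE* = √0.41257

SE* = 0.642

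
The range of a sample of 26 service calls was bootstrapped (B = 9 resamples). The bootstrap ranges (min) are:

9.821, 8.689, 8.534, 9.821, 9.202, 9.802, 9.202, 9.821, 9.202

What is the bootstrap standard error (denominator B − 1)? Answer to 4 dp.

Bootstrap SE is the standard deviation of the 9 replicate ranges.
Mean of replicates: (9.821 + 8.689 + 8.534 + 9.821 + 9.202 + 9.802 + 9.202 + 9.821 + 9.202) / 9 = 84.09400 / 9 = 9.34378
Sum of squared deviations: (+0.47722)² + (−0.65478)² + (−0.80978)² + (+0.47722)² + (−0.14178)² + (+0.45822)² + (−0.14178)² + (+0.47722)² + (−0.14178)² = 2.03797
Variance = 2.03797 / 8 = 0.25475
SE* = √0.25475

SE* = 0.5047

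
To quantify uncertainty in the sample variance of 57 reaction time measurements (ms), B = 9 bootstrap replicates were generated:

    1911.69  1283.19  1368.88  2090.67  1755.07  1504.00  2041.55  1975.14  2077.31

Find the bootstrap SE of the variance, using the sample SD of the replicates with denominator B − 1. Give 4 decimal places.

Bootstrap SE is the standard deviation of the 9 replicate variances.
Mean of replicates: (1911.69 + 1283.19 + 1368.88 + 2090.67 + 1755.07 + 1504.00 + 2041.55 + 1975.14 + 2077.31) / 9 = 16007.50000 / 9 = 1778.61111
Sum of squared deviations: (+133.07889)² + (−495.42111)² + (−409.73111)² + (+312.05889)² + (−23.54111)² + (−274.61111)² + (+262.93889)² + (+196.52889)² + (+298.69889)² = 801359.33749
Variance = 801359.33749 / 8 = 100169.91719
SE* = √100169.91719

SE* = 316.4963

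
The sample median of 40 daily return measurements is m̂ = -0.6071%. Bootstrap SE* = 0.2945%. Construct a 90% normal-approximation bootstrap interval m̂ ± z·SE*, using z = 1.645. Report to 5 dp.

Margin = 1.645 × 0.2945 = 0.484452
Interval: -0.6071 ± 0.484452

(-1.09155, -0.12265)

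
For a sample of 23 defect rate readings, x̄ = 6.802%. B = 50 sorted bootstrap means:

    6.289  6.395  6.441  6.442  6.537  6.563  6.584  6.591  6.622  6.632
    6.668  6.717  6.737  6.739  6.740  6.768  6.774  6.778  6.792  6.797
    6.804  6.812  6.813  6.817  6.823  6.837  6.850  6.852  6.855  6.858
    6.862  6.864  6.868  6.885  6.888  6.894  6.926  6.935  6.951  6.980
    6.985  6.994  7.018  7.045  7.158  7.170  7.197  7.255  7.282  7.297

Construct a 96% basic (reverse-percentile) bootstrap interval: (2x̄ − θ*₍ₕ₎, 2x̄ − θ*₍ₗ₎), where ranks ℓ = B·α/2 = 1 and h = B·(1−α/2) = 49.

Percentile endpoints at ranks 1 and 49: θ*₍1₎ = 6.289, θ*₍49₎ = 7.282.
Basic interval reflects these around x̄:
  lower = 2 × 6.802 − 7.282 = 6.322
  upper = 2 × 6.802 − 6.289 = 7.315

(6.322, 7.315)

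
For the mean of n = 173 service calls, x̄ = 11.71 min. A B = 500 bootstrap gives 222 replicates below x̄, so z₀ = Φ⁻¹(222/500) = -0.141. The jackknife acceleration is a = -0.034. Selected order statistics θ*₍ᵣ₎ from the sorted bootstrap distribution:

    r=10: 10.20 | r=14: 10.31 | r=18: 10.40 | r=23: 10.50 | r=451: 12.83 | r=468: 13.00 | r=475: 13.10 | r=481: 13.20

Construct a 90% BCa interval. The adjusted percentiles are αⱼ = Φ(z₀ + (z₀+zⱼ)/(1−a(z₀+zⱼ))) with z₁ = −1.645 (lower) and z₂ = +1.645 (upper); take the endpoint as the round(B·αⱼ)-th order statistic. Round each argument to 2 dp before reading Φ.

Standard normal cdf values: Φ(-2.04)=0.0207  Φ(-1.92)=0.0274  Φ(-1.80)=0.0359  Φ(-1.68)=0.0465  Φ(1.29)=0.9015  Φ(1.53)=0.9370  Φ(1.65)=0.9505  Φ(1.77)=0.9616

(10.20, 12.83)

Lower: z₀ + z₁ = -0.141 + (-1.645) = -1.786; 1 − a(z₀+z₁) = 1 − (-0.034)(-1.786) = 0.9393; argument = -0.141 + (-1.786)/0.9393 = -2.0425 → -2.04.
α₁ = Φ(-2.04) = 0.0207; rank = round(500 × 0.0207) = 10; θ*₍10₎ = 10.20.
Upper: z₀ + z₂ = 1.504; 1 − a(z₀+z₂) = 1.0511; argument = 1.2898 → 1.29; α₂ = 0.9015; rank = 451; θ*₍451₎ = 12.83.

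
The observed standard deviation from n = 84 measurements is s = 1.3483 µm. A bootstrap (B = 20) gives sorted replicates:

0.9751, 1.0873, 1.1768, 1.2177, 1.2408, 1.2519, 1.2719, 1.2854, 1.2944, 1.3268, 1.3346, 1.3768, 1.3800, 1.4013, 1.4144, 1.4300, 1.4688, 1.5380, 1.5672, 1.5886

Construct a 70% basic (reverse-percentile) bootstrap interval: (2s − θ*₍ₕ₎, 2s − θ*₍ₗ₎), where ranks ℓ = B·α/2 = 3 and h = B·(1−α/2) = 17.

(1.2278, 1.5198)

Percentile endpoints at ranks 3 and 17: θ*₍3₎ = 1.1768, θ*₍17₎ = 1.4688.
Basic interval reflects these around s:
  lower = 2 × 1.3483 − 1.4688 = 1.2278
  upper = 2 × 1.3483 − 1.1768 = 1.5198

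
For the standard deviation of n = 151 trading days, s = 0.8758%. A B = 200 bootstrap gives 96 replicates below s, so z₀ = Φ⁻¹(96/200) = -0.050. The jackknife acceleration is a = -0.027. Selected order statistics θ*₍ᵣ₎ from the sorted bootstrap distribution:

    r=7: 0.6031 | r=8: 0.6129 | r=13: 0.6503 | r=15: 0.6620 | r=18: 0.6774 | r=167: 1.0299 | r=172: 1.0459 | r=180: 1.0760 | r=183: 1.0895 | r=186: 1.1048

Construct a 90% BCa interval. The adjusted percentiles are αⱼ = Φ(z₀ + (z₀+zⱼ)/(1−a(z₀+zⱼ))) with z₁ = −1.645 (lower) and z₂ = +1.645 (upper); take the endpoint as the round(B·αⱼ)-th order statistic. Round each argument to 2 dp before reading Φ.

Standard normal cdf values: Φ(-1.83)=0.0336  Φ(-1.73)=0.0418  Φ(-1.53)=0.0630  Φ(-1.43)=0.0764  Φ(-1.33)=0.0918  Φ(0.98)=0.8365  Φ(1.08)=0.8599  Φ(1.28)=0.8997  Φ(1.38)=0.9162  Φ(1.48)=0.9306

Lower: z₀ + z₁ = -0.050 + (-1.645) = -1.695; 1 − a(z₀+z₁) = 1 − (-0.027)(-1.695) = 0.9542; argument = -0.050 + (-1.695)/0.9542 = -1.8263 → -1.83.
α₁ = Φ(-1.83) = 0.0336; rank = round(200 × 0.0336) = 7; θ*₍7₎ = 0.6031.
Upper: z₀ + z₂ = 1.595; 1 − a(z₀+z₂) = 1.0431; argument = 1.4791 → 1.48; α₂ = 0.9306; rank = 186; θ*₍186₎ = 1.1048.

(0.6031, 1.1048)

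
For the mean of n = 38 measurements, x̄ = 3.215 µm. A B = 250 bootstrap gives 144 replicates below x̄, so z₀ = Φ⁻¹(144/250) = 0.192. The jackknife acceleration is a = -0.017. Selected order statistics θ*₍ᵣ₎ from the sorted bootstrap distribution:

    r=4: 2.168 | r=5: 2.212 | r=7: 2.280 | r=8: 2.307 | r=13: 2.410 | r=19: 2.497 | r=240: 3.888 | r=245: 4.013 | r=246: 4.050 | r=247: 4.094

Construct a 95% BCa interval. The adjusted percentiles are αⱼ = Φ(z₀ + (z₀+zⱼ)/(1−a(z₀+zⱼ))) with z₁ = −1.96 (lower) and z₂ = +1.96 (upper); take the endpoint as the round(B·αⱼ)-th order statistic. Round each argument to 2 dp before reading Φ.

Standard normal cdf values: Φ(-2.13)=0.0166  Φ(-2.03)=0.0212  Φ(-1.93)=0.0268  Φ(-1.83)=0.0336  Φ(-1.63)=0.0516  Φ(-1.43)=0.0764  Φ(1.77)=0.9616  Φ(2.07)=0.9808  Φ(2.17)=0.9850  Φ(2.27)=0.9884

(2.410, 4.094)

Lower: z₀ + z₁ = 0.192 + (-1.960) = -1.768; 1 − a(z₀+z₁) = 1 − (-0.017)(-1.768) = 0.9699; argument = 0.192 + (-1.768)/0.9699 = -1.6308 → -1.63.
α₁ = Φ(-1.63) = 0.0516; rank = round(250 × 0.0516) = 13; θ*₍13₎ = 2.410.
Upper: z₀ + z₂ = 2.152; 1 − a(z₀+z₂) = 1.0366; argument = 2.2680 → 2.27; α₂ = 0.9884; rank = 247; θ*₍247₎ = 4.094.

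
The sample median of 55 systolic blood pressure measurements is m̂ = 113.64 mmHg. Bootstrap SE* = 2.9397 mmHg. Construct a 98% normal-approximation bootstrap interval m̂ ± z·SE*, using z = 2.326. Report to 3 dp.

Margin = 2.326 × 2.9397 = 6.8377
Interval: 113.64 ± 6.8377

(106.802, 120.478)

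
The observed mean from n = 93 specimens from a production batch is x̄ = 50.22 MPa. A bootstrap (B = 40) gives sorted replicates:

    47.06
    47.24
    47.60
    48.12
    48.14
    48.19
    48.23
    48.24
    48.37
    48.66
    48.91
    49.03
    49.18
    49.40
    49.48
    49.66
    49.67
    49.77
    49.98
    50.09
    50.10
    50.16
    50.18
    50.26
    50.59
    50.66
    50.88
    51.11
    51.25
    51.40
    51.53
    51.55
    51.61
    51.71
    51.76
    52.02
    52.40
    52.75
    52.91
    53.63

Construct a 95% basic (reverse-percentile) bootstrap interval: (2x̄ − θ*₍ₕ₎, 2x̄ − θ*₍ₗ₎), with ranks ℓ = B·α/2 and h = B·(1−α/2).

Percentile endpoints at ranks 1 and 39: θ*₍1₎ = 47.06, θ*₍39₎ = 52.91.
Basic interval reflects these around x̄:
  lower = 2 × 50.22 − 52.91 = 47.53
  upper = 2 × 50.22 − 47.06 = 53.38

(47.53, 53.38)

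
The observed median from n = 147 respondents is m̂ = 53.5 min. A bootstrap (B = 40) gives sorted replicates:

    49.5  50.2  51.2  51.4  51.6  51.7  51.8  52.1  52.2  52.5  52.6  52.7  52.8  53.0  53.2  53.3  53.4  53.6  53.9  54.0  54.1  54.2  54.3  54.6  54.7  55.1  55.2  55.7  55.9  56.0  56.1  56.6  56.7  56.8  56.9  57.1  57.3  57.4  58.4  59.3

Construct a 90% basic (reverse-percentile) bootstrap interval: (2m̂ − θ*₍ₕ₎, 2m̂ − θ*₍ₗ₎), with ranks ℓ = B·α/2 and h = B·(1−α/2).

Percentile endpoints at ranks 2 and 38: θ*₍2₎ = 50.2, θ*₍38₎ = 57.4.
Basic interval reflects these around m̂:
  lower = 2 × 53.5 − 57.4 = 49.6
  upper = 2 × 53.5 − 50.2 = 56.8

(49.6, 56.8)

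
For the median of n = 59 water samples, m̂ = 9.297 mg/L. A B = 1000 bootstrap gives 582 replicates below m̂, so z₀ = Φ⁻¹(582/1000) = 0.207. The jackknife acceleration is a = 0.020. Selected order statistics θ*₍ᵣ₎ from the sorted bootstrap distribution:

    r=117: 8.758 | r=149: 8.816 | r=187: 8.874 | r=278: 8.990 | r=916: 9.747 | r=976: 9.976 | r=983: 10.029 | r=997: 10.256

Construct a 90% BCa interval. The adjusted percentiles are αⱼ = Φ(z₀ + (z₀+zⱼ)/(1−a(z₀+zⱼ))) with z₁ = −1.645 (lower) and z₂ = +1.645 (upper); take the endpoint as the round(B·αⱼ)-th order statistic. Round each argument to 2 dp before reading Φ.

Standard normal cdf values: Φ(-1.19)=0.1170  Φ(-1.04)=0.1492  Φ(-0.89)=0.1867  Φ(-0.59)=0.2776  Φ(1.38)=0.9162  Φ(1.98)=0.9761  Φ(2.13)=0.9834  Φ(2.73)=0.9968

(8.758, 10.029)

Lower: z₀ + z₁ = 0.207 + (-1.645) = -1.438; 1 − a(z₀+z₁) = 1 − (0.020)(-1.438) = 1.0288; argument = 0.207 + (-1.438)/1.0288 = -1.1908 → -1.19.
α₁ = Φ(-1.19) = 0.1170; rank = round(1000 × 0.1170) = 117; θ*₍117₎ = 8.758.
Upper: z₀ + z₂ = 1.852; 1 − a(z₀+z₂) = 0.9630; argument = 2.1302 → 2.13; α₂ = 0.9834; rank = 983; θ*₍983₎ = 10.029.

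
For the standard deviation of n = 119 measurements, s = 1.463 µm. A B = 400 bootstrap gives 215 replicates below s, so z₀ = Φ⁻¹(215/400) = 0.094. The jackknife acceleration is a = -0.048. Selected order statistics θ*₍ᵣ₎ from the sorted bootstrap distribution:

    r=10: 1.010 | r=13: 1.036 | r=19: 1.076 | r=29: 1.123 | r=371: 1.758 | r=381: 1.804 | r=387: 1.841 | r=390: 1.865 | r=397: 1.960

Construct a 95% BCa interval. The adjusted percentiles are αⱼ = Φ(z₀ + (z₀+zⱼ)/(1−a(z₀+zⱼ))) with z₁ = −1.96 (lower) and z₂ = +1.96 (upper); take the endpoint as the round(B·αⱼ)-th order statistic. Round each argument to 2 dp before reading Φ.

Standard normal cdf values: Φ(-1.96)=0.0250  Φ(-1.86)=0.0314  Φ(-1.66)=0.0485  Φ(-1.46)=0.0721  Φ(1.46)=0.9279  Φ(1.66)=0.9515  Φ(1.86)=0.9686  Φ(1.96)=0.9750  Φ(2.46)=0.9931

Lower: z₀ + z₁ = 0.094 + (-1.960) = -1.866; 1 − a(z₀+z₁) = 1 − (-0.048)(-1.866) = 0.9104; argument = 0.094 + (-1.866)/0.9104 = -1.9556 → -1.96.
α₁ = Φ(-1.96) = 0.0250; rank = round(400 × 0.0250) = 10; θ*₍10₎ = 1.010.
Upper: z₀ + z₂ = 2.054; 1 − a(z₀+z₂) = 1.0986; argument = 1.9637 → 1.96; α₂ = 0.9750; rank = 390; θ*₍390₎ = 1.865.

(1.010, 1.865)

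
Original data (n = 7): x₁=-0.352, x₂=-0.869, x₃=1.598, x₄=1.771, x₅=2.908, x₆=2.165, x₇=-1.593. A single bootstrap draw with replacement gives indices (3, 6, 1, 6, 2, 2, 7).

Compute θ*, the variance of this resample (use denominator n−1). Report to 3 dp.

θ* = 2.563

Resample values: 1.598, 2.165, -0.352, 2.165, -0.869, -0.869, -1.593.
Mean = 0.3207; sum of squared deviations = 15.3799
s² = 15.3799 / 6 = 2.5633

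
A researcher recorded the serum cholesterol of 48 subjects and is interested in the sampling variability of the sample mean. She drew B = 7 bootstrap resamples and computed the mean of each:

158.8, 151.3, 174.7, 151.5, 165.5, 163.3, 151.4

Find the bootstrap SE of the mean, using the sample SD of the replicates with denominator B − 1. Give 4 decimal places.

Bootstrap SE is the standard deviation of the 7 replicate means.
Mean of replicates: (158.8 + 151.3 + 174.7 + 151.5 + 165.5 + 163.3 + 151.4) / 7 = 1116.50000 / 7 = 159.50000
Sum of squared deviations: (−0.70000)² + (−8.20000)² + (+15.20000)² + (−8.00000)² + (+6.00000)² + (+3.80000)² + (−8.10000)² = 478.82000
Variance = 478.82000 / 6 = 79.80333
SE* = √79.80333

SE* = 8.9333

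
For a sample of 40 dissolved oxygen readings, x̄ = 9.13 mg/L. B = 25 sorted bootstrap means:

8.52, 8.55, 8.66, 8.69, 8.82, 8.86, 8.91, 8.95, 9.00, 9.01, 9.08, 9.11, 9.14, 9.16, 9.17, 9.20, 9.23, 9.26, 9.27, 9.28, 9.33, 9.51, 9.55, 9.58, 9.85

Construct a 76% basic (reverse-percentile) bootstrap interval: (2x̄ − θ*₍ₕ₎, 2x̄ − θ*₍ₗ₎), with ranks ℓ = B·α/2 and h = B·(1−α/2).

Percentile endpoints at ranks 3 and 22: θ*₍3₎ = 8.66, θ*₍22₎ = 9.51.
Basic interval reflects these around x̄:
  lower = 2 × 9.13 − 9.51 = 8.75
  upper = 2 × 9.13 − 8.66 = 9.60

(8.75, 9.60)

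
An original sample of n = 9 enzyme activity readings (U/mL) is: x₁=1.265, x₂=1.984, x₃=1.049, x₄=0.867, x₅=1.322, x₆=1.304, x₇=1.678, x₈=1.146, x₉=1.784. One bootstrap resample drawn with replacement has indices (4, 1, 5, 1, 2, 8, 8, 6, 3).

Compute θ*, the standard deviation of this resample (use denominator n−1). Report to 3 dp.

θ* = 0.307

Resample values: 0.867, 1.265, 1.322, 1.265, 1.984, 1.146, 1.146, 1.304, 1.049.
Mean = 1.2609; sum of squared deviations = 0.7550
s² = 0.7550 / 8 = 0.0944
s = √0.0944 = 0.307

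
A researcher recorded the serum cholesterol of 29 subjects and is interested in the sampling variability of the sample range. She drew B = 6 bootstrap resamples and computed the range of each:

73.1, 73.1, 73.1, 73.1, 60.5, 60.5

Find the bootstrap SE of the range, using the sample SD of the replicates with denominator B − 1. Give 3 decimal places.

SE* = 6.507

Bootstrap SE is the standard deviation of the 6 replicate ranges.
Mean of replicates: (73.1 + 73.1 + 73.1 + 73.1 + 60.5 + 60.5) / 6 = 413.4000 / 6 = 68.9000
Sum of squared deviations: (+4.2000)² + (+4.2000)² + (+4.2000)² + (+4.2000)² + (−8.4000)² + (−8.4000)² = 211.6800
Variance = 211.6800 / 5 = 42.3360
SE* = √42.3360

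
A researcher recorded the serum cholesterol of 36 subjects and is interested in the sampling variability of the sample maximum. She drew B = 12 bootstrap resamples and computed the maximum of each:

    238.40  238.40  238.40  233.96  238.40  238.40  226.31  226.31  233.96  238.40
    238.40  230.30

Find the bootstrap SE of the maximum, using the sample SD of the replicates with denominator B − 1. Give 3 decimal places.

SE* = 4.826

Bootstrap SE is the standard deviation of the 12 replicate maximums.
Mean of replicates: (238.40 + 238.40 + 238.40 + 233.96 + 238.40 + 238.40 + 226.31 + 226.31 + 233.96 + 238.40 + 238.40 + 230.30) / 12 = 2819.6400 / 12 = 234.9700
Sum of squared deviations: (+3.4300)² + (+3.4300)² + (+3.4300)² + (−1.0100)² + (+3.4300)² + (+3.4300)² + (−8.6600)² + (−8.6600)² + (−1.0100)² + (+3.4300)² + (+3.4300)² + (−4.6700)² = 256.1946
Variance = 256.1946 / 11 = 23.2904
SE* = √23.2904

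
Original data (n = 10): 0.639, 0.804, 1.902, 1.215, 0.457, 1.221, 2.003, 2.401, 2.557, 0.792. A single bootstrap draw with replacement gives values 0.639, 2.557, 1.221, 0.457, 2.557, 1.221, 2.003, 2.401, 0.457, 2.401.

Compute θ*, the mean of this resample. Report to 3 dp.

θ* = 1.591

Mean = (0.639 + 2.557 + 1.221 + 0.457 + 2.557 + 1.221 + 2.003 + 2.401 + 0.457 + 2.401) / 10 = 15.9140 / 10 = 1.591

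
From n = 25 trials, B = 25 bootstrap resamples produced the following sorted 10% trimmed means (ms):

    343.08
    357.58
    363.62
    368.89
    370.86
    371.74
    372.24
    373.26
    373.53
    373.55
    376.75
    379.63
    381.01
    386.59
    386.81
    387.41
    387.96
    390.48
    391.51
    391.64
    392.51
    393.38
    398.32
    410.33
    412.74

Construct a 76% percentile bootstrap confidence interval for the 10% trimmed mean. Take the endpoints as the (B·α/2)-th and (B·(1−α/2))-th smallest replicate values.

(363.62, 393.38)

α = 0.24; lower rank = 25 × 0.120 = 3; upper rank = 25 × 0.880 = 22.
The 3rd smallest replicate is 363.62; the 22nd is 393.38.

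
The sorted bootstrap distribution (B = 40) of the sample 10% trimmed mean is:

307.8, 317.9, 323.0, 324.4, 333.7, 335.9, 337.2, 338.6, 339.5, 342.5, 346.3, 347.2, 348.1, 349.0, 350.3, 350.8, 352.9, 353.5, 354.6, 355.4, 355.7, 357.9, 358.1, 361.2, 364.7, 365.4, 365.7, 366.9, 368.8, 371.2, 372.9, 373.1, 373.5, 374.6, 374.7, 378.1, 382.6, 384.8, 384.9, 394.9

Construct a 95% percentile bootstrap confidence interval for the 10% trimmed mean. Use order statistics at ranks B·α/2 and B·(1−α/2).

(307.8, 384.9)

α = 0.05; lower rank = 40 × 0.025 = 1; upper rank = 40 × 0.975 = 39.
The 1st smallest replicate is 307.8; the 39th is 384.9.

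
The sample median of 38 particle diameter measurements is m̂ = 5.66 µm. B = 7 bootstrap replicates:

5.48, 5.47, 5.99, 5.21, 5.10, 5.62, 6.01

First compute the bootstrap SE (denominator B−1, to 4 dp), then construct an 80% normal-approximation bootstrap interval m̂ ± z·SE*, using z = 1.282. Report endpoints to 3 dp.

Mean of replicates = 5.5543; sum of squared deviations = 0.7394; SE* = √(0.7394/6) = 0.3510
Margin = 1.282 × 0.3510 = 0.4500
Interval: 5.66 ± 0.4500

(5.210, 6.110)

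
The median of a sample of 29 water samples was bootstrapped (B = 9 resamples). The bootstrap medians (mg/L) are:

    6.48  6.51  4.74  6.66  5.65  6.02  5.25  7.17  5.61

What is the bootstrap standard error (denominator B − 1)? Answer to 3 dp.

SE* = 0.768

Bootstrap SE is the standard deviation of the 9 replicate medians.
Mean of replicates: (6.48 + 6.51 + 4.74 + 6.66 + 5.65 + 6.02 + 5.25 + 7.17 + 5.61) / 9 = 54.0900 / 9 = 6.0100
Sum of squared deviations: (+0.4700)² + (+0.5000)² + (−1.2700)² + (+0.6500)² + (−0.3600)² + (+0.0100)² + (−0.7600)² + (+1.1600)² + (−0.4000)² = 4.7192
Variance = 4.7192 / 8 = 0.5899
SE* = √0.5899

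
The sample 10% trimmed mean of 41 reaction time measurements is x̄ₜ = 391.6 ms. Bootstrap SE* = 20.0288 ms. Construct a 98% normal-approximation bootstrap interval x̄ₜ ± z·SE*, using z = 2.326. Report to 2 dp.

(345.01, 438.19)

Margin = 2.326 × 20.0288 = 46.587
Interval: 391.6 ± 46.587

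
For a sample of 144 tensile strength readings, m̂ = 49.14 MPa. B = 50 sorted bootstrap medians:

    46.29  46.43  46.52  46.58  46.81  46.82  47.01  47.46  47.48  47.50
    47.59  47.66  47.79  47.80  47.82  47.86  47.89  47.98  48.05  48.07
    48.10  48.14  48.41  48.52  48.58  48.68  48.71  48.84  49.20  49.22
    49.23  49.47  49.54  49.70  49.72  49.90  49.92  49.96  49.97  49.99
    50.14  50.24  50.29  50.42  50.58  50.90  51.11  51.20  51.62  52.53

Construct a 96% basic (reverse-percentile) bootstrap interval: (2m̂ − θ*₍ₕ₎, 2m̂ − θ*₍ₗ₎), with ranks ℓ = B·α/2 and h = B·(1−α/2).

Percentile endpoints at ranks 1 and 49: θ*₍1₎ = 46.29, θ*₍49₎ = 51.62.
Basic interval reflects these around m̂:
  lower = 2 × 49.14 − 51.62 = 46.66
  upper = 2 × 49.14 − 46.29 = 51.99

(46.66, 51.99)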